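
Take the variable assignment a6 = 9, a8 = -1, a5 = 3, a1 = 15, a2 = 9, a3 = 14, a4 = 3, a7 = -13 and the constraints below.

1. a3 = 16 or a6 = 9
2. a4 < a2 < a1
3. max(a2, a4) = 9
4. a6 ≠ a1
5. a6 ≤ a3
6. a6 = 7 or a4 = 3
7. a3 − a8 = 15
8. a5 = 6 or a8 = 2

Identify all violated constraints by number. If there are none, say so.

The assignment fails constraint 8.

1. a3 = 14 ≠ 16, but a6 = 9 = 9 (second disjunct)  yes
2. values 3 < 9 < 15  yes
3. max(9, 3) = 9  yes
4. a6 = 9, a1 = 15; distinct  yes
5. a6 = 9, a3 = 14; 9 ≤ 14  yes
6. a6 = 9 ≠ 7, but a4 = 3 = 3 (second disjunct)  yes
7. a3 − a8 = 14 − (-1) = 15  yes
8. a5 = 3 ≠ 6 and a8 = -1 ≠ 2; both disjuncts false  no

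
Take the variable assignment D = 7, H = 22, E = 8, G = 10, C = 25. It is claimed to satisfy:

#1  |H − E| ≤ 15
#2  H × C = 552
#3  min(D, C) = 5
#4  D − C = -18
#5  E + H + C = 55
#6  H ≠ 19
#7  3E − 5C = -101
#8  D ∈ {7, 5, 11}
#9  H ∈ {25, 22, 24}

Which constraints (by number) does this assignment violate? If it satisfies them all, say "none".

Violated: 2 and 3.

#1 |22 − 8| = 14; 14 ≤ 15 — holds.
#2 H × C = 22 × 25 = 550, not 552 — does not hold.
#3 min(7, 25) = 7, not 5 — does not hold.
#4 D − C = 7 − 25 = -18 — holds.
#5 E + H + C = 8 + 22 + 25 = 55 — holds.
#6 H = 22, and 22 ≠ 19 — holds.
#7 3E − 5C = 3(8) − 5(25) = -101 — holds.
#8 D = 7 is in {7, 5, 11} — holds.
#9 H = 22 is in {25, 22, 24} — holds.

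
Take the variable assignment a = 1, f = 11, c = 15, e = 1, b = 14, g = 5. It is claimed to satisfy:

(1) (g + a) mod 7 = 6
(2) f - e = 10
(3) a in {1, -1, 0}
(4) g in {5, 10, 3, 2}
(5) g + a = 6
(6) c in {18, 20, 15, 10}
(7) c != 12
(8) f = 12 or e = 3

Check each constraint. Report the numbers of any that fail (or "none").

The assignment fails constraint 8.

(1) g + a = 6; 6 mod 7 = 6 — holds.
(2) f - e = 11 - 1 = 10 — holds.
(3) a = 1 is in {1, -1, 0} — holds.
(4) g = 5 is in {5, 10, 3, 2} — holds.
(5) g + a = 5 + 1 = 6 — holds.
(6) c = 15 is in {18, 20, 15, 10} — holds.
(7) c = 15, and 15 ≠ 12 — holds.
(8) f = 11 ≠ 12 and e = 1 ≠ 3; both disjuncts false — does not hold.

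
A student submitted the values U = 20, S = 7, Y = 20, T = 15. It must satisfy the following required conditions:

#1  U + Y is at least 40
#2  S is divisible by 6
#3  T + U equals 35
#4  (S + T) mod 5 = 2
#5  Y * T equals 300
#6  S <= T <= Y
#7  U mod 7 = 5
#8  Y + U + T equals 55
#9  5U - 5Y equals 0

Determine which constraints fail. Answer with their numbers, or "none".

#1 U + Y = 20 + 20 = 40; 40 ≥ 40  ✔
#2 7 = 6*1 + 1, so 6 does not divide 7  ✘
#3 T + U = 15 + 20 = 35  ✔
#4 S + T = 22; 22 mod 5 = 2  ✔
#5 Y * T = 20 * 15 = 300  ✔
#6 values 7 <= 15 <= 20  ✔
#7 20 mod 7 = 6, not 5  ✘
#8 Y + U + T = 20 + 20 + 15 = 55  ✔
#9 5U - 5Y = 5(20) - 5(20) = 0  ✔

The assignment fails constraints 2, 7.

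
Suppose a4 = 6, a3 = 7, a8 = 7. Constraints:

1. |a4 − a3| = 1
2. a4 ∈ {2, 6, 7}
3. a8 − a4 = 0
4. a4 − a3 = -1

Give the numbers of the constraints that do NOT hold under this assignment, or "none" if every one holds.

Violated: 3.

1. |6 − 7| = 1  yes
2. a4 = 6 is in {2, 6, 7}  yes
3. a8 − a4 = 7 − 6 = 1, not 0  no
4. a4 − a3 = 6 − 7 = -1  yes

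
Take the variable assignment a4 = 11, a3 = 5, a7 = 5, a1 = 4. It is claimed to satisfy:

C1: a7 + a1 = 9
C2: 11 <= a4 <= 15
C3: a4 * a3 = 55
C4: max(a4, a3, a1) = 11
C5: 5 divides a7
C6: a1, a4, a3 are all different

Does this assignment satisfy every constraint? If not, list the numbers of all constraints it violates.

All constraints are satisfied.

C1: a7 + a1 = 5 + 4 = 9  OK
C2: a4 = 11 lies in [11, 15]  OK
C3: a4 * a3 = 11 * 5 = 55  OK
C4: max(11, 5, 4) = 11  OK
C5: 5 / 5 = 1, so 5 divides 5  OK
C6: values 4, 11, 5 are pairwise distinct  OK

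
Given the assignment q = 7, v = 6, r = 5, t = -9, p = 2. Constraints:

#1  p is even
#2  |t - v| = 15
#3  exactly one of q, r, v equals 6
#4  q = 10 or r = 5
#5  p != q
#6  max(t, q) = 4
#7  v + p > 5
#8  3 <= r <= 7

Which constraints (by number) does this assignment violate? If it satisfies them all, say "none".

#1 p = 2 is even — holds.
#2 |-9 - 6| = 15 — holds.
#3 q=7, r=5, v=6; 1 of them equals 6 — holds.
#4 q = 7 ≠ 10, but r = 5 = 5 (second disjunct) — holds.
#5 p = 2, q = 7; distinct — holds.
#6 max(-9, 7) = 7, not 4 — fails.
#7 v + p = 6 + 2 = 8; 8 > 5 — holds.
#8 r = 5 lies in [3, 7] — holds.

Violated: 6.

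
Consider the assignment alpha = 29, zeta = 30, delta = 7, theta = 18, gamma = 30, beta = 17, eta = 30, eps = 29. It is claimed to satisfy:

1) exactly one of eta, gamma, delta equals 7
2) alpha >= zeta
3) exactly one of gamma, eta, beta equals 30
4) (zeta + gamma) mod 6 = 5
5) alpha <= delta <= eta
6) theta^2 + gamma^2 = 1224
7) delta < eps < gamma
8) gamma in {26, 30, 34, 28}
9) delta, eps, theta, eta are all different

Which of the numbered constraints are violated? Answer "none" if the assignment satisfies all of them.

1) eta=30, gamma=30, delta=7; 1 of them equals 7  yes
2) alpha = 29, zeta = 30; 29 < 30 (want ≥)  no
3) gamma=30, eta=30, beta=17; 2 of them equal 30, not exactly one  no
4) zeta + gamma = 60; 60 mod 6 = 0, not 5  no
5) values 29, 7, 30; alpha = 29 is not <= delta = 7  no
6) theta^2 + gamma^2 = 18^2 + 30^2 = 324 + 900 = 1224  yes
7) values 7 < 29 < 30  yes
8) gamma = 30 is in {26, 30, 34, 28}  yes
9) values 7, 29, 18, 30 are pairwise distinct  yes

The assignment fails constraints 2, 3, 4, and 5.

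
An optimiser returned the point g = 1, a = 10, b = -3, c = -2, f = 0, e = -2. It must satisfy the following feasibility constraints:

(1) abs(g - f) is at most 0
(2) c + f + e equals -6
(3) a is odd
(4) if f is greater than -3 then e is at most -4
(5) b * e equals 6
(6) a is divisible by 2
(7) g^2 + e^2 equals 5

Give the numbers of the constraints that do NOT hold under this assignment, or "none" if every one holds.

(1) abs(1 - 0) = 1; 1 > 0, exceeds bound 0  no
(2) c + f + e = -2 + 0 + (-2) = -4, not -6  no
(3) a = 10 is even  no
(4) f = 0 > -3, so we need e ≤ -4; but e = -2 > -4  no
(5) b * e = -3 * (-2) = 6  yes
(6) 10 / 2 = 5, so 2 divides 10  yes
(7) g^2 + e^2 = 1^2 + (-2)^2 = 1 + 4 = 5  yes

Constraints 1, 2, 3, and 4 do not hold.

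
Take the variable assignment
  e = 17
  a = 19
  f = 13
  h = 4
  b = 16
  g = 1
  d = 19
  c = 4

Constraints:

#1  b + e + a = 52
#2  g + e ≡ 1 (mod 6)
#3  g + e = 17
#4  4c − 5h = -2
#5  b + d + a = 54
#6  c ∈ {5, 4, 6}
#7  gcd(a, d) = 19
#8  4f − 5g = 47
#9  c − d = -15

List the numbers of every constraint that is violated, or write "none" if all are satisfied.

Constraints 2, 3, and 4 do not hold.

#1 b + e + a = 16 + 17 + 19 = 52 — OK.
#2 g + e = 18; 18 mod 6 = 0, not 1 — violated.
#3 g + e = 1 + 17 = 18, not 17 — violated.
#4 4c − 5h = 4(4) − 5(4) = -4, not -2 — violated.
#5 b + d + a = 16 + 19 + 19 = 54 — OK.
#6 c = 4 is in {5, 4, 6} — OK.
#7 gcd(19, 19) = 19 — OK.
#8 4f − 5g = 4(13) − 5(1) = 47 — OK.
#9 c − d = 4 − 19 = -15 — OK.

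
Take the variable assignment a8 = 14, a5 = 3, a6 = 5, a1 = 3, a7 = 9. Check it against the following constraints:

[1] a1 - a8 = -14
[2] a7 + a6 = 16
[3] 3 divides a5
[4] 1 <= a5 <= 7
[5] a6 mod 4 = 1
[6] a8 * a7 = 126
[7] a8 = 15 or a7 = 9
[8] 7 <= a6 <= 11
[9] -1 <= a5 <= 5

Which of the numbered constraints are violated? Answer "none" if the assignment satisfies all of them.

Constraints 1, 2, and 8 are violated.

[1] a1 - a8 = 3 - 14 = -11, not -14  FAIL
[2] a7 + a6 = 9 + 5 = 14, not 16  FAIL
[3] 3 / 3 = 1, so 3 divides 3  OK
[4] a5 = 3 lies in [1, 7]  OK
[5] 5 mod 4 = 1  OK
[6] a8 * a7 = 14 * 9 = 126  OK
[7] a8 = 14 ≠ 15, but a7 = 9 = 9 (second disjunct)  OK
[8] a6 = 5 is outside [7, 11]  FAIL
[9] a5 = 3 lies in [-1, 5]  OK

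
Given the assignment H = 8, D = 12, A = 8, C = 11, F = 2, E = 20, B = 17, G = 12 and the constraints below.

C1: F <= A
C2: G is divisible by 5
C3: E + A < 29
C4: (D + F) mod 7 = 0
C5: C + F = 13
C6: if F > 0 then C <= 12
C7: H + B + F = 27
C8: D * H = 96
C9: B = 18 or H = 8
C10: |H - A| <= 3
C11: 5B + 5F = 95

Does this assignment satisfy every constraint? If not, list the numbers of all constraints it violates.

No — constraint 2 is not satisfied.

C1: F = 2, A = 8; 2 ≤ 8 — OK.
C2: 12 = 5*2 + 2, so 5 does not divide 12 — violated.
C3: E + A = 20 + 8 = 28; 28 < 29 — OK.
C4: D + F = 14; 14 mod 7 = 0 — OK.
C5: C + F = 11 + 2 = 13 — OK.
C6: F = 2 > 0, so we need C ≤ 12; C = 11 ≤ 12 — OK.
C7: H + B + F = 8 + 17 + 2 = 27 — OK.
C8: D * H = 12 * 8 = 96 — OK.
C9: B = 17 ≠ 18, but H = 8 = 8 (second disjunct) — OK.
C10: |8 - 8| = 0; 0 ≤ 3 — OK.
C11: 5B + 5F = 5(17) + 5(2) = 95 — OK.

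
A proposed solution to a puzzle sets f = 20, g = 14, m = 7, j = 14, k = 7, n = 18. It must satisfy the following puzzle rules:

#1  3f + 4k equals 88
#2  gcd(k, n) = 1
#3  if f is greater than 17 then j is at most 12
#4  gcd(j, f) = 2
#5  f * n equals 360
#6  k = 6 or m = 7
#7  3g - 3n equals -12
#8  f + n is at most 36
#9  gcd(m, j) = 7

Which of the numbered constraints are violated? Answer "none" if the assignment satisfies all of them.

No — constraints 3, 8 are not satisfied.

#1 3f + 4k = 3(20) + 4(7) = 88 — satisfied.
#2 gcd(7, 18) = 1 — satisfied.
#3 f = 20 > 17, so we need j ≤ 12; but j = 14 > 12 — violated.
#4 gcd(14, 20) = 2 — satisfied.
#5 f * n = 20 * 18 = 360 — satisfied.
#6 k = 7 ≠ 6, but m = 7 = 7 (second disjunct) — satisfied.
#7 3g - 3n = 3(14) - 3(18) = -12 — satisfied.
#8 f + n = 20 + 18 = 38; 38 > 36, bound 36 not met — violated.
#9 gcd(7, 14) = 7 — satisfied.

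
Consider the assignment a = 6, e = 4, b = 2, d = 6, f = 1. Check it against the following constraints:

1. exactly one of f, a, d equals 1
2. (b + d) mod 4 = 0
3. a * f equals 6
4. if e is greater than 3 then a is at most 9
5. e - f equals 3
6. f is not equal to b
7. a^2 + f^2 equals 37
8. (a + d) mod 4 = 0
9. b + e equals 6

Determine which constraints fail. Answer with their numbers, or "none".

The assignment satisfies every constraint.

1. f=1, a=6, d=6; 1 of them equals 1 — holds.
2. b + d = 8; 8 mod 4 = 0 — holds.
3. a * f = 6 * 1 = 6 — holds.
4. e = 4 > 3, so we need a ≤ 9; a = 6 ≤ 9 — holds.
5. e - f = 4 - 1 = 3 — holds.
6. f = 1, b = 2; distinct — holds.
7. a^2 + f^2 = 6^2 + 1^2 = 36 + 1 = 37 — holds.
8. a + d = 12; 12 mod 4 = 0 — holds.
9. b + e = 2 + 4 = 6 — holds.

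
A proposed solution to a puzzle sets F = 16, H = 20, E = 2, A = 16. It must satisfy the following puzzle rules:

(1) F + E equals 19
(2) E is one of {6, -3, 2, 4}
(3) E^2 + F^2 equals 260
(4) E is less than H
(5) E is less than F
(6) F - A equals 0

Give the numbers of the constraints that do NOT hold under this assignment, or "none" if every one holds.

(1) F + E = 16 + 2 = 18, not 19  no
(2) E = 2 is in {6, -3, 2, 4}  yes
(3) E^2 + F^2 = 2^2 + 16^2 = 4 + 256 = 260  yes
(4) E = 2, H = 20; 2 < 20  yes
(5) E = 2, F = 16; 2 < 16  yes
(6) F - A = 16 - 16 = 0  yes

Constraint 1 is violated.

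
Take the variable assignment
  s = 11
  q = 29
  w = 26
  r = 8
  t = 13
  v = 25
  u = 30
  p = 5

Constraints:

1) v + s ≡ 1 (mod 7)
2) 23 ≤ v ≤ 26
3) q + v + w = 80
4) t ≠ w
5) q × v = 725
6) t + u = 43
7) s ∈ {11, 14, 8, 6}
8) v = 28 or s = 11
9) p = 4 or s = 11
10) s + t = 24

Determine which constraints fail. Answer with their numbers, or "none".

The assignment satisfies every constraint.

1) v + s = 36; 36 mod 7 = 1 — holds.
2) v = 25 lies in [23, 26] — holds.
3) q + v + w = 29 + 25 + 26 = 80 — holds.
4) t = 13, w = 26; distinct — holds.
5) q × v = 29 × 25 = 725 — holds.
6) t + u = 13 + 30 = 43 — holds.
7) s = 11 is in {11, 14, 8, 6} — holds.
8) v = 25 ≠ 28, but s = 11 = 11 (second disjunct) — holds.
9) p = 5 ≠ 4, but s = 11 = 11 (second disjunct) — holds.
10) s + t = 11 + 13 = 24 — holds.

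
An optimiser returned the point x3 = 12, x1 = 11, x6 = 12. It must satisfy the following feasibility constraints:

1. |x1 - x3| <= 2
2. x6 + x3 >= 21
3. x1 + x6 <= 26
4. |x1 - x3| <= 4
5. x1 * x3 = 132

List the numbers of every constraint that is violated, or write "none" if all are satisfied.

The assignment satisfies every constraint.

1. |11 - 12| = 1; 1 ≤ 2  yes
2. x6 + x3 = 12 + 12 = 24; 24 ≥ 21  yes
3. x1 + x6 = 11 + 12 = 23; 23 ≤ 26  yes
4. |11 - 12| = 1; 1 ≤ 4  yes
5. x1 * x3 = 11 * 12 = 132  yes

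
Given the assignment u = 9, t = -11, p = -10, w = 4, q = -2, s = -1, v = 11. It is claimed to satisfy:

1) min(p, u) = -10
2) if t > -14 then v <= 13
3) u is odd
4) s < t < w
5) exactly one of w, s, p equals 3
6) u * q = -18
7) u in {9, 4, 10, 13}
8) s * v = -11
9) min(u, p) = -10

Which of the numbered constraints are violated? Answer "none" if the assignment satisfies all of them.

1) min(-10, 9) = -10  true
2) t = -11 > -14, so we need v ≤ 13; v = 11 ≤ 13  true
3) u = 9 is odd  true
4) values -1, -11, 4; s = -1 is not < t = -11  false
5) w=4, s=-1, p=-10; 0 of them equal 3, not exactly one  false
6) u * q = 9 * (-2) = -18  true
7) u = 9 is in {9, 4, 10, 13}  true
8) s * v = -1 * 11 = -11  true
9) min(9, -10) = -10  true

Constraints 4 and 5 are violated.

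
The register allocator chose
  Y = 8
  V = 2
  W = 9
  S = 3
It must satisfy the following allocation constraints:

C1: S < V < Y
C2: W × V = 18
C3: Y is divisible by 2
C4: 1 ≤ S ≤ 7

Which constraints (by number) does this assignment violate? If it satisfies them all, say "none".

C1: values 3, 2, 8; S = 3 is not < V = 2 — violated.
C2: W × V = 9 × 2 = 18 — OK.
C3: 8 / 2 = 4, so 2 divides 8 — OK.
C4: S = 3 lies in [1, 7] — OK.

The assignment fails constraint 1.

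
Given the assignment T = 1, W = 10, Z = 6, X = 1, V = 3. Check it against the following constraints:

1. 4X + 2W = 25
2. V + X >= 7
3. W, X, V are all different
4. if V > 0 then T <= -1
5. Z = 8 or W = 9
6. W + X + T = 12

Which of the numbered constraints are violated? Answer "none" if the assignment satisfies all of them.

1. 4X + 2W = 4(1) + 2(10) = 24, not 25 — fails.
2. V + X = 3 + 1 = 4; 4 < 7, bound 7 not met — fails.
3. values 10, 1, 3 are pairwise distinct — holds.
4. V = 3 > 0, so we need T ≤ -1; but T = 1 > -1 — fails.
5. Z = 6 ≠ 8 and W = 10 ≠ 9; both disjuncts false — fails.
6. W + X + T = 10 + 1 + 1 = 12 — holds.

Constraints 1, 2, 4, 5 do not hold.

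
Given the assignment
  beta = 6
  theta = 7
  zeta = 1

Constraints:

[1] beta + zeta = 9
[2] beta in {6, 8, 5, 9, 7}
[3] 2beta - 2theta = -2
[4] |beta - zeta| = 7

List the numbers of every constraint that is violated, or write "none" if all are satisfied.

[1] beta + zeta = 6 + 1 = 7, not 9 — violated.
[2] beta = 6 is in {6, 8, 5, 9, 7} — satisfied.
[3] 2beta - 2theta = 2(6) - 2(7) = -2 — satisfied.
[4] |6 - 1| = 5, not 7 — violated.

Constraints 1 and 4 are violated.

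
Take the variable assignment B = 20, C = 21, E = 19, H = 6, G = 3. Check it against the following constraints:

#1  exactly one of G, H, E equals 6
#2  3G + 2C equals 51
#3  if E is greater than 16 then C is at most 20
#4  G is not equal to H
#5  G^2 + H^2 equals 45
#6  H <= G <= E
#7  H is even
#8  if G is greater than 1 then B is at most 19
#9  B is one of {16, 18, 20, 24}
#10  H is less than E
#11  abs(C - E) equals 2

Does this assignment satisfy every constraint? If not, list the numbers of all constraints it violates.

#1 G=3, H=6, E=19; 1 of them equals 6 — OK.
#2 3G + 2C = 3(3) + 2(21) = 51 — OK.
#3 E = 19 > 16, so we need C ≤ 20; but C = 21 > 20 — violated.
#4 G = 3, H = 6; distinct — OK.
#5 G^2 + H^2 = 3^2 + 6^2 = 9 + 36 = 45 — OK.
#6 values 6, 3, 19; H = 6 is not <= G = 3 — violated.
#7 H = 6 is even — OK.
#8 G = 3 > 1, so we need B ≤ 19; but B = 20 > 19 — violated.
#9 B = 20 is in {16, 18, 20, 24} — OK.
#10 H = 6, E = 19; 6 < 19 — OK.
#11 abs(21 - 19) = 2 — OK.

No — constraints 3, 6, 8 are not satisfied.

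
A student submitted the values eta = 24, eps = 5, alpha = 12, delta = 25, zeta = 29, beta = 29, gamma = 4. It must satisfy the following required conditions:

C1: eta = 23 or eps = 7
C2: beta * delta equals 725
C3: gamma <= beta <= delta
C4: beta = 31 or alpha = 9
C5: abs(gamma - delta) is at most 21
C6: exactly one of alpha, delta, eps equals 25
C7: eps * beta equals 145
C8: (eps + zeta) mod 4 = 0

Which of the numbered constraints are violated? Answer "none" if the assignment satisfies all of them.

No — constraints 1, 3, 4, and 8 are not satisfied.

C1: eta = 24 ≠ 23 and eps = 5 ≠ 7; both disjuncts false — does not hold.
C2: beta * delta = 29 * 25 = 725 — holds.
C3: values 4, 29, 25; beta = 29 is not <= delta = 25 — does not hold.
C4: beta = 29 ≠ 31 and alpha = 12 ≠ 9; both disjuncts false — does not hold.
C5: abs(4 - 25) = 21; 21 ≤ 21 — holds.
C6: alpha=12, delta=25, eps=5; 1 of them equals 25 — holds.
C7: eps * beta = 5 * 29 = 145 — holds.
C8: eps + zeta = 34; 34 mod 4 = 2, not 0 — does not hold.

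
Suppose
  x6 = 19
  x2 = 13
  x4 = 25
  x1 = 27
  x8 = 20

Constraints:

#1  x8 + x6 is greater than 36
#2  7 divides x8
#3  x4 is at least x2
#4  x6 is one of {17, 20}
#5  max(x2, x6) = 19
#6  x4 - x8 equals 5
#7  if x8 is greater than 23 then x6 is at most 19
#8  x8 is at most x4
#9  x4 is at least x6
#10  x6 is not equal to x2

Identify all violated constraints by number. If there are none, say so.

#1 x8 + x6 = 20 + 19 = 39; 39 > 36  yes
#2 20 = 7*2 + 6, so 7 does not divide 20  no
#3 x4 = 25, x2 = 13; 25 ≥ 13  yes
#4 x6 = 19 is not in {17, 20}  no
#5 max(13, 19) = 19  yes
#6 x4 - x8 = 25 - 20 = 5  yes
#7 x8 = 20, not > 23; antecedent false, conditional vacuously true  yes
#8 x8 = 20, x4 = 25; 20 ≤ 25  yes
#9 x4 = 25, x6 = 19; 25 ≥ 19  yes
#10 x6 = 19, x2 = 13; distinct  yes

Violated: 2 and 4.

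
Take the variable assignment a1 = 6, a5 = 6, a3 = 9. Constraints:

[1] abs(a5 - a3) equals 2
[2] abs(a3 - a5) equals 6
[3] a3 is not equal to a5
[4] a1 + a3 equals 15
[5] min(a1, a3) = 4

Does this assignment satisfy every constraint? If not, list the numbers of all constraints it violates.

Violated: 1, 2, 5.

[1] abs(6 - 9) = 3, not 2 — does not hold.
[2] abs(9 - 6) = 3, not 6 — does not hold.
[3] a3 = 9, a5 = 6; distinct — holds.
[4] a1 + a3 = 6 + 9 = 15 — holds.
[5] min(6, 9) = 6, not 4 — does not hold.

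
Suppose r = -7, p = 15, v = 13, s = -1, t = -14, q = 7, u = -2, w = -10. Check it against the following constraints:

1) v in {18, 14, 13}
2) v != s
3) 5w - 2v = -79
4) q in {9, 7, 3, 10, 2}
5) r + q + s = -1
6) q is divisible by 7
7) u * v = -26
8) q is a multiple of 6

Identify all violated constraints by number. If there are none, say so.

1) v = 13 is in {18, 14, 13}  ✓
2) v = 13, s = -1; distinct  ✓
3) 5w - 2v = 5(-10) - 2(13) = -76, not -79  ✗
4) q = 7 is in {9, 7, 3, 10, 2}  ✓
5) r + q + s = -7 + 7 + (-1) = -1  ✓
6) 7 / 7 = 1, so 7 divides 7  ✓
7) u * v = -2 * 13 = -26  ✓
8) 7 = 6*1 + 1, so 6 does not divide 7  ✗

Violated: 3, 8.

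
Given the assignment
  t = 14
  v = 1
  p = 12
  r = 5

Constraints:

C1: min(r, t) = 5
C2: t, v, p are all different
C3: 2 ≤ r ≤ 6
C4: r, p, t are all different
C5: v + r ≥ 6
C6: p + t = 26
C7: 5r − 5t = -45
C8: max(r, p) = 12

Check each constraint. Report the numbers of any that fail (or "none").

C1: min(5, 14) = 5 — holds.
C2: values 14, 1, 12 are pairwise distinct — holds.
C3: r = 5 lies in [2, 6] — holds.
C4: values 5, 12, 14 are pairwise distinct — holds.
C5: v + r = 1 + 5 = 6; 6 ≥ 6 — holds.
C6: p + t = 12 + 14 = 26 — holds.
C7: 5r − 5t = 5(5) − 5(14) = -45 — holds.
C8: max(5, 12) = 12 — holds.

Yes — all constraints hold.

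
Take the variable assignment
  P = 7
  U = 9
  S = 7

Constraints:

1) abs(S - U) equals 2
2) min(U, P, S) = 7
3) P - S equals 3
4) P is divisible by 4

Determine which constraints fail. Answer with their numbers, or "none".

Constraints 3, 4 do not hold.

1) abs(7 - 9) = 2  true
2) min(9, 7, 7) = 7  true
3) P - S = 7 - 7 = 0, not 3  false
4) 7 = 4*1 + 3, so 4 does not divide 7  false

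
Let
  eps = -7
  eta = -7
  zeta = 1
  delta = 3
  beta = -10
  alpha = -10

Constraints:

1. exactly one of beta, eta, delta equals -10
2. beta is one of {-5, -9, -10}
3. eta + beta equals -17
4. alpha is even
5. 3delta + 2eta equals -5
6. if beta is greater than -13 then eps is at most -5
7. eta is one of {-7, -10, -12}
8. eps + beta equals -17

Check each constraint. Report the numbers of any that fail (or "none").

1. beta=-10, eta=-7, delta=3; 1 of them equals -10 — OK.
2. beta = -10 is in {-5, -9, -10} — OK.
3. eta + beta = -7 + (-10) = -17 — OK.
4. alpha = -10 is even — OK.
5. 3delta + 2eta = 3(3) + 2(-7) = -5 — OK.
6. beta = -10 > -13, so we need eps ≤ -5; eps = -7 ≤ -5 — OK.
7. eta = -7 is in {-7, -10, -12} — OK.
8. eps + beta = -7 + (-10) = -17 — OK.

The assignment satisfies every constraint.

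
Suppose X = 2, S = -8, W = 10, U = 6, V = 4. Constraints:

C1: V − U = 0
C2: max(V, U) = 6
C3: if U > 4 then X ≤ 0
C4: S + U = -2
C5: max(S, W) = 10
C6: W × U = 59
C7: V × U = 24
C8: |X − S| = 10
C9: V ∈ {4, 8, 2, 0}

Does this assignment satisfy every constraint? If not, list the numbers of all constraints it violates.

Constraints 1, 3, and 6 do not hold.

C1: V − U = 4 − 6 = -2, not 0 — violated.
C2: max(4, 6) = 6 — satisfied.
C3: U = 6 > 4, so we need X ≤ 0; but X = 2 > 0 — violated.
C4: S + U = -8 + 6 = -2 — satisfied.
C5: max(-8, 10) = 10 — satisfied.
C6: W × U = 10 × 6 = 60, not 59 — violated.
C7: V × U = 4 × 6 = 24 — satisfied.
C8: |2 − (-8)| = 10 — satisfied.
C9: V = 4 is in {4, 8, 2, 0} — satisfied.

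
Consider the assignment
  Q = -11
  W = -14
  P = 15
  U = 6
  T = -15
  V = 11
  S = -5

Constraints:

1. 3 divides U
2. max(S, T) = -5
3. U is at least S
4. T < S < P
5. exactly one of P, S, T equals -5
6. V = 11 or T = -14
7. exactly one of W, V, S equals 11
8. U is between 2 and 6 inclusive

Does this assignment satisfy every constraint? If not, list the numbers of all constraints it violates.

1. 6 / 3 = 2, so 3 divides 6  true
2. max(-5, -15) = -5  true
3. U = 6, S = -5; 6 ≥ -5  true
4. values -15 < -5 < 15  true
5. P=15, S=-5, T=-15; 1 of them equals -5  true
6. V = 11 = 11 (first disjunct)  true
7. W=-14, V=11, S=-5; 1 of them equals 11  true
8. U = 6 lies in [2, 6]  true

No violations.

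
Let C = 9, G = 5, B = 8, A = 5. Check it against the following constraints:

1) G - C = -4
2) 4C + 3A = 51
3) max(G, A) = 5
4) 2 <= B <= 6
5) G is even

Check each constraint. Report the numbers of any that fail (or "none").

1) G - C = 5 - 9 = -4 — satisfied.
2) 4C + 3A = 4(9) + 3(5) = 51 — satisfied.
3) max(5, 5) = 5 — satisfied.
4) B = 8 is outside [2, 6] — violated.
5) G = 5 is odd — violated.

No — constraints 4 and 5 are not satisfied.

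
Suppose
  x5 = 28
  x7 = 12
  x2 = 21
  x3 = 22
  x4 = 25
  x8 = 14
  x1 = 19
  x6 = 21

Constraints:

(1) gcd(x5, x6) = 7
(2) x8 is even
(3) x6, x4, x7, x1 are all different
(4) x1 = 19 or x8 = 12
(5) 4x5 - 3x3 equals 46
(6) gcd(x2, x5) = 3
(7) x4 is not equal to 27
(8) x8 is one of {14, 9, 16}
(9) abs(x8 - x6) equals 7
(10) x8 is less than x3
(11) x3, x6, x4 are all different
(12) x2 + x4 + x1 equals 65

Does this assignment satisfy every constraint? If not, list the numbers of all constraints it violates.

(1) gcd(28, 21) = 7 — satisfied.
(2) x8 = 14 is even — satisfied.
(3) values 21, 25, 12, 19 are pairwise distinct — satisfied.
(4) x1 = 19 = 19 (first disjunct) — satisfied.
(5) 4x5 - 3x3 = 4(28) - 3(22) = 46 — satisfied.
(6) gcd(21, 28) = 7, not 3 — violated.
(7) x4 = 25, and 25 ≠ 27 — satisfied.
(8) x8 = 14 is in {14, 9, 16} — satisfied.
(9) abs(14 - 21) = 7 — satisfied.
(10) x8 = 14, x3 = 22; 14 < 22 — satisfied.
(11) values 22, 21, 25 are pairwise distinct — satisfied.
(12) x2 + x4 + x1 = 21 + 25 + 19 = 65 — satisfied.

Violated: 6.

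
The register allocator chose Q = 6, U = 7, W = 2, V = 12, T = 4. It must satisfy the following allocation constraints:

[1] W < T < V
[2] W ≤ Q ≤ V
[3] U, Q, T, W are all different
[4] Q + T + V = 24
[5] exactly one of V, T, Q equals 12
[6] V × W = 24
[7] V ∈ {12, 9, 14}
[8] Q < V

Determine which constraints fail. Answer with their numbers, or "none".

[1] values 2 < 4 < 12  holds
[2] values 2 ≤ 6 ≤ 12  holds
[3] values 7, 6, 4, 2 are pairwise distinct  holds
[4] Q + T + V = 6 + 4 + 12 = 22, not 24  fails
[5] V=12, T=4, Q=6; 1 of them equals 12  holds
[6] V × W = 12 × 2 = 24  holds
[7] V = 12 is in {12, 9, 14}  holds
[8] Q = 6, V = 12; 6 < 12  holds

The assignment fails constraint 4.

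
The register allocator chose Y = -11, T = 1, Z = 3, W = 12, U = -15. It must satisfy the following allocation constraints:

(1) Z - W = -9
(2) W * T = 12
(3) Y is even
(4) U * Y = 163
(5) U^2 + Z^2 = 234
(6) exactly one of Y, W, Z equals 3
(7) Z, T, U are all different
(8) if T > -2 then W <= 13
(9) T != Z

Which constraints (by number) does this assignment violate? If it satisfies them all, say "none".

Violated: 3, 4.

(1) Z - W = 3 - 12 = -9 — holds.
(2) W * T = 12 * 1 = 12 — holds.
(3) Y = -11 is odd — does not hold.
(4) U * Y = -15 * (-11) = 165, not 163 — does not hold.
(5) U^2 + Z^2 = (-15)^2 + 3^2 = 225 + 9 = 234 — holds.
(6) Y=-11, W=12, Z=3; 1 of them equals 3 — holds.
(7) values 3, 1, -15 are pairwise distinct — holds.
(8) T = 1 > -2, so we need W ≤ 13; W = 12 ≤ 13 — holds.
(9) T = 1, Z = 3; distinct — holds.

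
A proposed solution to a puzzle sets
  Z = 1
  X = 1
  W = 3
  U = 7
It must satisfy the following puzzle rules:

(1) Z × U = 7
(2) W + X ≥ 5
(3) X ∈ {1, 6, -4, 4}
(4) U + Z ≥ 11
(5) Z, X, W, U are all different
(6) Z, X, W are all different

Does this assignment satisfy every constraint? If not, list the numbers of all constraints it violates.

Constraints 2, 4, 5, and 6 are violated.

(1) Z × U = 1 × 7 = 7  ✓
(2) W + X = 3 + 1 = 4; 4 < 5, bound 5 not met  ✗
(3) X = 1 is in {1, 6, -4, 4}  ✓
(4) U + Z = 7 + 1 = 8; 8 < 11, bound 11 not met  ✗
(5) Z = X = 1, not all different  ✗
(6) Z = X = 1, not all different  ✗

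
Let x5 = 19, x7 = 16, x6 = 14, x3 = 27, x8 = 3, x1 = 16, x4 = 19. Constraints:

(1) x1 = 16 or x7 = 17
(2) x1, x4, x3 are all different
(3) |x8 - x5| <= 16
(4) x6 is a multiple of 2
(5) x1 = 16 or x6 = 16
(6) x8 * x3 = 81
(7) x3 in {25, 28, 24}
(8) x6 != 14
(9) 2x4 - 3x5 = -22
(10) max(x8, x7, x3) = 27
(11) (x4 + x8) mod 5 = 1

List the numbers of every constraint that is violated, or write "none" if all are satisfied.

Constraints 7, 8, 9, and 11 do not hold.

(1) x1 = 16 = 16 (first disjunct)  ✔
(2) values 16, 19, 27 are pairwise distinct  ✔
(3) |3 - 19| = 16; 16 ≤ 16  ✔
(4) 14 / 2 = 7, so 2 divides 14  ✔
(5) x1 = 16 = 16 (first disjunct)  ✔
(6) x8 * x3 = 3 * 27 = 81  ✔
(7) x3 = 27 is not in {25, 28, 24}  ✘
(8) x6 = 14, but 14 is required to differ  ✘
(9) 2x4 - 3x5 = 2(19) - 3(19) = -19, not -22  ✘
(10) max(3, 16, 27) = 27  ✔
(11) x4 + x8 = 22; 22 mod 5 = 2, not 1  ✘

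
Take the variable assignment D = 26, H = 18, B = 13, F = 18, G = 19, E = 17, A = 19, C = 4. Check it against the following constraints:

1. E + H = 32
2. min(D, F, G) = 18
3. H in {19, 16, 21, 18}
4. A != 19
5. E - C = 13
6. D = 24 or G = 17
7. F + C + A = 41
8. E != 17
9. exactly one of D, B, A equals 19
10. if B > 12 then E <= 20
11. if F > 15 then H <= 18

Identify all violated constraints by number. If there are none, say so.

Constraints 1, 4, 6, 8 are violated.

1. E + H = 17 + 18 = 35, not 32 — violated.
2. min(26, 18, 19) = 18 — satisfied.
3. H = 18 is in {19, 16, 21, 18} — satisfied.
4. A = 19, but 19 is required to differ — violated.
5. E - C = 17 - 4 = 13 — satisfied.
6. D = 26 ≠ 24 and G = 19 ≠ 17; both disjuncts false — violated.
7. F + C + A = 18 + 4 + 19 = 41 — satisfied.
8. E = 17, but 17 is required to differ — violated.
9. D=26, B=13, A=19; 1 of them equals 19 — satisfied.
10. B = 13 > 12, so we need E ≤ 20; E = 17 ≤ 20 — satisfied.
11. F = 18 > 15, so we need H ≤ 18; H = 18 ≤ 18 — satisfied.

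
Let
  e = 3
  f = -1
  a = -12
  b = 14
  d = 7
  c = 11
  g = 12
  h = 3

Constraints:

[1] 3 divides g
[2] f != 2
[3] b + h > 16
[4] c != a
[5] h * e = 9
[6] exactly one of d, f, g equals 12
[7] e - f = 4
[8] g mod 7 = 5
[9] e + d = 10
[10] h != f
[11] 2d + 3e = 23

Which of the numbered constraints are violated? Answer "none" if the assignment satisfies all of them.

All constraints are satisfied.

[1] 12 / 3 = 4, so 3 divides 12 — holds.
[2] f = -1, and -1 ≠ 2 — holds.
[3] b + h = 14 + 3 = 17; 17 > 16 — holds.
[4] c = 11, a = -12; distinct — holds.
[5] h * e = 3 * 3 = 9 — holds.
[6] d=7, f=-1, g=12; 1 of them equals 12 — holds.
[7] e - f = 3 - (-1) = 4 — holds.
[8] 12 mod 7 = 5 — holds.
[9] e + d = 3 + 7 = 10 — holds.
[10] h = 3, f = -1; distinct — holds.
[11] 2d + 3e = 2(7) + 3(3) = 23 — holds.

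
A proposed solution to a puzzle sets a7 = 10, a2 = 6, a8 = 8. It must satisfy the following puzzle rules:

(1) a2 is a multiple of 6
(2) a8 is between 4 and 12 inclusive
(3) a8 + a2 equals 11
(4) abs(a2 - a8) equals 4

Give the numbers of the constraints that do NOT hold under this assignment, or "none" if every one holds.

(1) 6 / 6 = 1, so 6 divides 6 — satisfied.
(2) a8 = 8 lies in [4, 12] — satisfied.
(3) a8 + a2 = 8 + 6 = 14, not 11 — violated.
(4) abs(6 - 8) = 2, not 4 — violated.

Constraints 3 and 4 are violated.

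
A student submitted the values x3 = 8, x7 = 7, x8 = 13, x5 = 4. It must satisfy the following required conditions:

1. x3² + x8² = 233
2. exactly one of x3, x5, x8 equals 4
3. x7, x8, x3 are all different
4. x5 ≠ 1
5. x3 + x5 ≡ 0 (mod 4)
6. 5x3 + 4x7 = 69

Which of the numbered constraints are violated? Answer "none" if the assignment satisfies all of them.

1. x3² + x8² = 8² + 13² = 64 + 169 = 233  holds
2. x3=8, x5=4, x8=13; 1 of them equals 4  holds
3. values 7, 13, 8 are pairwise distinct  holds
4. x5 = 4, and 4 ≠ 1  holds
5. x3 + x5 = 12; 12 mod 4 = 0  holds
6. 5x3 + 4x7 = 5(8) + 4(7) = 68, not 69  fails

Violated: 6.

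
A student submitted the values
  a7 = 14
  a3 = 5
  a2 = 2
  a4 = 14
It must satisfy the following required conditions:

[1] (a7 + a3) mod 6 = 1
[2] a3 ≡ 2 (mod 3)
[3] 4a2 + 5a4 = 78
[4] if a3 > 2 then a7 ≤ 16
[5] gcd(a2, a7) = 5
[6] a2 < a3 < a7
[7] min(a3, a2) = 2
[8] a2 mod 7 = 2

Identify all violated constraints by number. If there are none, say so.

[1] a7 + a3 = 19; 19 mod 6 = 1 — OK.
[2] 5 mod 3 = 2 — OK.
[3] 4a2 + 5a4 = 4(2) + 5(14) = 78 — OK.
[4] a3 = 5 > 2, so we need a7 ≤ 16; a7 = 14 ≤ 16 — OK.
[5] gcd(2, 14) = 2, not 5 — violated.
[6] values 2 < 5 < 14 — OK.
[7] min(5, 2) = 2 — OK.
[8] 2 mod 7 = 2 — OK.

Constraint 5 does not hold.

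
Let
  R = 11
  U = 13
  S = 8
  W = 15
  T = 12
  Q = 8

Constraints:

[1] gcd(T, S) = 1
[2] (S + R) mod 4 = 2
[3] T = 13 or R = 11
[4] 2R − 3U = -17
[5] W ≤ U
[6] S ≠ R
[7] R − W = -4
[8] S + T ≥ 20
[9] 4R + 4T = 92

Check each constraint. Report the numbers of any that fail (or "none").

Constraints 1, 2, 5 do not hold.

[1] gcd(12, 8) = 4, not 1  ✘
[2] S + R = 19; 19 mod 4 = 3, not 2  ✘
[3] T = 12 ≠ 13, but R = 11 = 11 (second disjunct)  ✔
[4] 2R − 3U = 2(11) − 3(13) = -17  ✔
[5] W = 15, U = 13; 15 > 13 (want ≤)  ✘
[6] S = 8, R = 11; distinct  ✔
[7] R − W = 11 − 15 = -4  ✔
[8] S + T = 8 + 12 = 20; 20 ≥ 20  ✔
[9] 4R + 4T = 4(11) + 4(12) = 92  ✔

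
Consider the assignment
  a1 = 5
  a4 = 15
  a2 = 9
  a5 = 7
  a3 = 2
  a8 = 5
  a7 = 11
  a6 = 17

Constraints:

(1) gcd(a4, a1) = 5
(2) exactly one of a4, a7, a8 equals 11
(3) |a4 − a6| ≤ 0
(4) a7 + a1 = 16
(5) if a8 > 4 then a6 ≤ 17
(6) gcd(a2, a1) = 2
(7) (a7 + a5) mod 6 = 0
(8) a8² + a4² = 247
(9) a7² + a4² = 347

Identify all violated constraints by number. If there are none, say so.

Constraints 3, 6, 8, and 9 are violated.

(1) gcd(15, 5) = 5  ✓
(2) a4=15, a7=11, a8=5; 1 of them equals 11  ✓
(3) |15 − 17| = 2; 2 > 0, exceeds bound 0  ✗
(4) a7 + a1 = 11 + 5 = 16  ✓
(5) a8 = 5 > 4, so we need a6 ≤ 17; a6 = 17 ≤ 17  ✓
(6) gcd(9, 5) = 1, not 2  ✗
(7) a7 + a5 = 18; 18 mod 6 = 0  ✓
(8) a8² + a4² = 5² + 15² = 25 + 225 = 250, not 247  ✗
(9) a7² + a4² = 11² + 15² = 121 + 225 = 346, not 347  ✗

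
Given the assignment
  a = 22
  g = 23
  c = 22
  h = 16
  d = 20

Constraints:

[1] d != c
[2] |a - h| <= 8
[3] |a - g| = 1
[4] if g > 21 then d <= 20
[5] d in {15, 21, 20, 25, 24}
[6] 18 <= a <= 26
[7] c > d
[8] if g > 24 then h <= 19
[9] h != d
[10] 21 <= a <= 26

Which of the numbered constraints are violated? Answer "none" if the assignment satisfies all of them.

All constraints are satisfied.

[1] d = 20, c = 22; distinct  yes
[2] |22 - 16| = 6; 6 ≤ 8  yes
[3] |22 - 23| = 1  yes
[4] g = 23 > 21, so we need d ≤ 20; d = 20 ≤ 20  yes
[5] d = 20 is in {15, 21, 20, 25, 24}  yes
[6] a = 22 lies in [18, 26]  yes
[7] c = 22, d = 20; 22 > 20  yes
[8] g = 23, not > 24; antecedent false, conditional vacuously true  yes
[9] h = 16, d = 20; distinct  yes
[10] a = 22 lies in [21, 26]  yes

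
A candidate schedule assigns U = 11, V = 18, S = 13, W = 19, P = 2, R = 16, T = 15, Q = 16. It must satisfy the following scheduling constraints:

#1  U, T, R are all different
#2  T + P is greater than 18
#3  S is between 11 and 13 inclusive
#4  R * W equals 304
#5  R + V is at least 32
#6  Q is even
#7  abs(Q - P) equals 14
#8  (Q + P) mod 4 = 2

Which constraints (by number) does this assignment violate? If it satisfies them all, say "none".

No — constraint 2 is not satisfied.

#1 values 11, 15, 16 are pairwise distinct  OK
#2 T + P = 15 + 2 = 17; 17 ≤ 18, bound 18 not met  FAIL
#3 S = 13 lies in [11, 13]  OK
#4 R * W = 16 * 19 = 304  OK
#5 R + V = 16 + 18 = 34; 34 ≥ 32  OK
#6 Q = 16 is even  OK
#7 abs(16 - 2) = 14  OK
#8 Q + P = 18; 18 mod 4 = 2  OK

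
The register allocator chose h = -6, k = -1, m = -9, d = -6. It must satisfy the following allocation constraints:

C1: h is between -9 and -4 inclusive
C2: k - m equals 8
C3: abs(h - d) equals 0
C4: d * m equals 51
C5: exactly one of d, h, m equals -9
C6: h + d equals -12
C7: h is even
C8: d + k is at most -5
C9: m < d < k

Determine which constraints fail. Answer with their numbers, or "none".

Constraint 4 does not hold.

C1: h = -6 lies in [-9, -4]  ✔
C2: k - m = -1 - (-9) = 8  ✔
C3: abs(-6 - (-6)) = 0  ✔
C4: d * m = -6 * (-9) = 54, not 51  ✘
C5: d=-6, h=-6, m=-9; 1 of them equals -9  ✔
C6: h + d = -6 + (-6) = -12  ✔
C7: h = -6 is even  ✔
C8: d + k = -6 + (-1) = -7; -7 ≤ -5  ✔
C9: values -9 < -6 < -1  ✔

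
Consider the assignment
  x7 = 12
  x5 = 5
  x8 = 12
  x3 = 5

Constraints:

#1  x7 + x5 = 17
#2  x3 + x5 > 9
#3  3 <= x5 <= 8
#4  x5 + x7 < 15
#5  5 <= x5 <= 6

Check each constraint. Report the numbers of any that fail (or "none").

#1 x7 + x5 = 12 + 5 = 17  true
#2 x3 + x5 = 5 + 5 = 10; 10 > 9  true
#3 x5 = 5 lies in [3, 8]  true
#4 x5 + x7 = 5 + 12 = 17; 17 ≥ 15, bound 15 not met  false
#5 x5 = 5 lies in [5, 6]  true

The assignment fails constraint 4.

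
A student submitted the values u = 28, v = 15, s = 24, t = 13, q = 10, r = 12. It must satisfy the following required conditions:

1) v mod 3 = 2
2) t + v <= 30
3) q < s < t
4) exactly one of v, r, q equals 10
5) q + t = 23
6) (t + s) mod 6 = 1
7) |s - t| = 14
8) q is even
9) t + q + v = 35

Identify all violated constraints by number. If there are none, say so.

1) 15 mod 3 = 0, not 2  FAIL
2) t + v = 13 + 15 = 28; 28 ≤ 30  OK
3) values 10, 24, 13; s = 24 is not < t = 13  FAIL
4) v=15, r=12, q=10; 1 of them equals 10  OK
5) q + t = 10 + 13 = 23  OK
6) t + s = 37; 37 mod 6 = 1  OK
7) |24 - 13| = 11, not 14  FAIL
8) q = 10 is even  OK
9) t + q + v = 13 + 10 + 15 = 38, not 35  FAIL

Violated: 1, 3, 7, and 9.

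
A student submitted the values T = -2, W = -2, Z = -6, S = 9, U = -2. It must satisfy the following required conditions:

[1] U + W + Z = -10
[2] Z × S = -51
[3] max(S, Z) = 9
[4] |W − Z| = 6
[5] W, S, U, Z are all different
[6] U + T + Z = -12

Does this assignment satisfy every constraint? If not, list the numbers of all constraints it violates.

[1] U + W + Z = -2 + (-2) + (-6) = -10  ✓
[2] Z × S = -6 × 9 = -54, not -51  ✗
[3] max(9, -6) = 9  ✓
[4] |-2 − (-6)| = 4, not 6  ✗
[5] W = U = -2, not all different  ✗
[6] U + T + Z = -2 + (-2) + (-6) = -10, not -12  ✗

No — constraints 2, 4, 5, and 6 are not satisfied.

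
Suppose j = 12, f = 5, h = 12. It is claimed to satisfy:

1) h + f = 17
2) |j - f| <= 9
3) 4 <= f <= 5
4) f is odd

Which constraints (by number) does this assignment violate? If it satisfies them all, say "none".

1) h + f = 12 + 5 = 17 — satisfied.
2) |12 - 5| = 7; 7 ≤ 9 — satisfied.
3) f = 5 lies in [4, 5] — satisfied.
4) f = 5 is odd — satisfied.

Yes — all constraints hold.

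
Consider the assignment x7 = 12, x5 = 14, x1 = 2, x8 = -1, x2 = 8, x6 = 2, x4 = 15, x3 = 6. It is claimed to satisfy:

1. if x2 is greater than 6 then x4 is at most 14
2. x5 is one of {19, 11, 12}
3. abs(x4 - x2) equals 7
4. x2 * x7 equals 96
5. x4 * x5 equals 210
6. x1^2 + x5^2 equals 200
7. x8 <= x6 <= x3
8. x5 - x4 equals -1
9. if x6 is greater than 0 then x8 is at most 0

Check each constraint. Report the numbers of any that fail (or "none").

The assignment fails constraints 1, 2.

1. x2 = 8 > 6, so we need x4 ≤ 14; but x4 = 15 > 14 — violated.
2. x5 = 14 is not in {19, 11, 12} — violated.
3. abs(15 - 8) = 7 — satisfied.
4. x2 * x7 = 8 * 12 = 96 — satisfied.
5. x4 * x5 = 15 * 14 = 210 — satisfied.
6. x1^2 + x5^2 = 2^2 + 14^2 = 4 + 196 = 200 — satisfied.
7. values -1 <= 2 <= 6 — satisfied.
8. x5 - x4 = 14 - 15 = -1 — satisfied.
9. x6 = 2 > 0, so we need x8 ≤ 0; x8 = -1 ≤ 0 — satisfied.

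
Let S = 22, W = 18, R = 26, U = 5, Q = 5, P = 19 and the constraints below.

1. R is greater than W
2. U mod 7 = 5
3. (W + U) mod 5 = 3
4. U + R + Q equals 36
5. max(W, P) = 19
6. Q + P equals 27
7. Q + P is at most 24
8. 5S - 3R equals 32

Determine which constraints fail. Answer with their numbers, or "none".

1. R = 26, W = 18; 26 > 18  true
2. 5 mod 7 = 5  true
3. W + U = 23; 23 mod 5 = 3  true
4. U + R + Q = 5 + 26 + 5 = 36  true
5. max(18, 19) = 19  true
6. Q + P = 5 + 19 = 24, not 27  false
7. Q + P = 5 + 19 = 24; 24 ≤ 24  true
8. 5S - 3R = 5(22) - 3(26) = 32  true

Constraint 6 is violated.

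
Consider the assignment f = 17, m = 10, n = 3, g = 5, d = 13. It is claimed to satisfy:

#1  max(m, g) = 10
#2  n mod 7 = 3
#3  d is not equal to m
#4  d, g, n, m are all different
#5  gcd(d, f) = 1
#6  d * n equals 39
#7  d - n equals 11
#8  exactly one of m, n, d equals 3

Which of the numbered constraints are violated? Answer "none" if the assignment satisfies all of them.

#1 max(10, 5) = 10 — OK.
#2 3 mod 7 = 3 — OK.
#3 d = 13, m = 10; distinct — OK.
#4 values 13, 5, 3, 10 are pairwise distinct — OK.
#5 gcd(13, 17) = 1 — OK.
#6 d * n = 13 * 3 = 39 — OK.
#7 d - n = 13 - 3 = 10, not 11 — violated.
#8 m=10, n=3, d=13; 1 of them equals 3 — OK.

Violated: 7.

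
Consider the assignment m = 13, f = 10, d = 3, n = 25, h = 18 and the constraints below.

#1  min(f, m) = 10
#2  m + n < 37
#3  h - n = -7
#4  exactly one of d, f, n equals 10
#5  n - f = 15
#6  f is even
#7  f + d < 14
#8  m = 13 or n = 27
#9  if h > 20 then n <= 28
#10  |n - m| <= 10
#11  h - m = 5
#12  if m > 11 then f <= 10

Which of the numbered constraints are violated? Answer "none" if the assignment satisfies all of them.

#1 min(10, 13) = 10 — holds.
#2 m + n = 13 + 25 = 38; 38 ≥ 37, bound 37 not met — does not hold.
#3 h - n = 18 - 25 = -7 — holds.
#4 d=3, f=10, n=25; 1 of them equals 10 — holds.
#5 n - f = 25 - 10 = 15 — holds.
#6 f = 10 is even — holds.
#7 f + d = 10 + 3 = 13; 13 < 14 — holds.
#8 m = 13 = 13 (first disjunct) — holds.
#9 h = 18, not > 20; antecedent false, conditional vacuously true — holds.
#10 |25 - 13| = 12; 12 > 10, exceeds bound 10 — does not hold.
#11 h - m = 18 - 13 = 5 — holds.
#12 m = 13 > 11, so we need f ≤ 10; f = 10 ≤ 10 — holds.

The assignment fails constraints 2, 10.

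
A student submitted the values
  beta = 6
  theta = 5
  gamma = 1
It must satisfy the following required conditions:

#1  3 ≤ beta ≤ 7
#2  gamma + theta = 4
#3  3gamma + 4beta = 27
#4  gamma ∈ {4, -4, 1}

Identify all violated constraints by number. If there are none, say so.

#1 beta = 6 lies in [3, 7] — satisfied.
#2 gamma + theta = 1 + 5 = 6, not 4 — violated.
#3 3gamma + 4beta = 3(1) + 4(6) = 27 — satisfied.
#4 gamma = 1 is in {4, -4, 1} — satisfied.

No — constraint 2 is not satisfied.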